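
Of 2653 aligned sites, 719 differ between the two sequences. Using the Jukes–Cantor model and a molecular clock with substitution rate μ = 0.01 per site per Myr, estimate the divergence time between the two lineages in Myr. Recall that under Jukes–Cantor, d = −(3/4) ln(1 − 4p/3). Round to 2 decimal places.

p = 719/2653 ≈ 0.271014.
d = −(3/4) ln(1 − 4p/3) = −0.75 ln(1 − 0.361352) = −0.75 ln(0.638648)
  = −0.75 × (-0.448402) = 0.336302 substitutions/site.
Under a molecular clock d = 2μt, so t = d/(2μ) = 0.336302 / (2 × 0.01) = 16.82 Myr.

16.82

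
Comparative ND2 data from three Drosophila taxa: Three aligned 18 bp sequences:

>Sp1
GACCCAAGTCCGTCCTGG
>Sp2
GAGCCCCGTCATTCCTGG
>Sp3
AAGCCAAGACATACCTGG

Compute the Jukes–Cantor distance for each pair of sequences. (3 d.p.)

d(Sp1,Sp2) = 0.347, d(Sp1,Sp3) = 0.441, d(Sp2,Sp3) = 0.347

Sp1–Sp2: 5/18 sites differ → p ≈ 0.277778, d = −0.75 ln(1 − 0.370371) = 0.346968 ≈ 0.347.
Sp1–Sp3: 6/18 sites differ → p ≈ 0.333333, d = −0.75 ln(1 − 0.444444) = 0.440839 ≈ 0.441.
Sp2–Sp3: 5/18 sites differ → p ≈ 0.277778, d = −0.75 ln(1 − 0.370371) = 0.346968 ≈ 0.347.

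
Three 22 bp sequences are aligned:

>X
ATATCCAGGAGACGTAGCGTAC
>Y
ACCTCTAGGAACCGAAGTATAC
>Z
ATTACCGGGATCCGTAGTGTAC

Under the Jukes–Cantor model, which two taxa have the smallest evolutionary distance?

X and Z

X–Y: 8/22 differ, p = 0.364, d = 0.497.
X–Z: 6/22 differ, p = 0.273, d = 0.339.
Y–Z: 8/22 differ, p = 0.364, d = 0.497.
The smallest distance is between X and Z.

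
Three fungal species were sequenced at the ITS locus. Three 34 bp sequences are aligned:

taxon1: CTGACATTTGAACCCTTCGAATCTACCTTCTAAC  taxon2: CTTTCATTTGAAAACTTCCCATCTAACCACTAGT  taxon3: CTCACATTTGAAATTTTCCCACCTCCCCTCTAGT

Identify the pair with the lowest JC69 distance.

taxon2 and taxon3

taxon1–taxon2: 11/34 differ, p = 0.324, d = 0.423.
taxon1–taxon3: 11/34 differ, p = 0.324, d = 0.423.
taxon2–taxon3: 8/34 differ, p = 0.235, d = 0.282.
The smallest distance is between taxon2 and taxon3.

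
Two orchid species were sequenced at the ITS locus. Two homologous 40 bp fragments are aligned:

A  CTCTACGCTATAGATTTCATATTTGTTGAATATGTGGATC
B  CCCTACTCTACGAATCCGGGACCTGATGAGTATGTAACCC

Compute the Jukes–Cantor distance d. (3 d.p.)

The sequences differ at 18 of 40 sites, so p = 18/40 = 0.45.
d = −(3/4) ln(1 − 4p/3) = −0.75 ln(1 − 0.6) = −0.75 ln(0.4)
  = −0.75 × (-0.916291) = 0.687218 substitutions/site.

0.687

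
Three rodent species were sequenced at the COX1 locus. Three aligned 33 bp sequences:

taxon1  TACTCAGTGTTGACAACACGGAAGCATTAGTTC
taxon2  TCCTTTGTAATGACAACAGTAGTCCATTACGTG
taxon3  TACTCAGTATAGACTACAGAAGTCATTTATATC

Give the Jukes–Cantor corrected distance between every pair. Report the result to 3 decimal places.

taxon1–taxon2: 14/33 sites differ → p ≈ 0.424242, d = −0.75 ln(1 − 0.565656) = 0.625439 ≈ 0.625.
taxon1–taxon3: 13/33 sites differ → p ≈ 0.393939, d = −0.75 ln(1 − 0.525252) = 0.558728 ≈ 0.559.
taxon2–taxon3: 12/33 sites differ → p ≈ 0.363636, d = −0.75 ln(1 − 0.484848) = 0.497470 ≈ 0.497.

d(taxon1,taxon2) = 0.625, d(taxon1,taxon3) = 0.559, d(taxon2,taxon3) = 0.497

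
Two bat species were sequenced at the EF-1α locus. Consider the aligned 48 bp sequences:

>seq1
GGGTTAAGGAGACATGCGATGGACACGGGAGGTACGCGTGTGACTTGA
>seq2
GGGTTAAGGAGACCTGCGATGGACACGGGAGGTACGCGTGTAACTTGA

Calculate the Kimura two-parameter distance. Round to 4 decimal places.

Of 48 sites, 1 differences are transitions and 1 are transversions, so P = 1/48 ≈ 0.020833 and Q = 1/48 ≈ 0.020833.
Under the Kimura two-parameter model, d = −½ ln(1 − 2P − Q) − ¼ ln(1 − 2Q).
1 − 2P − Q = 0.937501, giving −½ ln(0.937501) = 0.032269.
1 − 2Q = 0.958334, giving −¼ ln(0.958334) = 0.010640.
d = 0.032269 + 0.010640 = 0.042909.

0.0429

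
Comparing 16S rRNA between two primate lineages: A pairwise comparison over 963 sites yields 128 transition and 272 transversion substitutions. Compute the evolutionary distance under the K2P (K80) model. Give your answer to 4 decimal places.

P = 128/963 ≈ 0.132918 and Q = 272/963 ≈ 0.282451.
Under the Kimura two-parameter model, d = −½ ln(1 − 2P − Q) − ¼ ln(1 − 2Q).
1 − 2P − Q = 0.451713, giving −½ ln(0.451713) = 0.397354.
1 − 2Q = 0.435098, giving −¼ ln(0.435098) = 0.208046.
d = 0.397354 + 0.208046 = 0.605400.

0.6054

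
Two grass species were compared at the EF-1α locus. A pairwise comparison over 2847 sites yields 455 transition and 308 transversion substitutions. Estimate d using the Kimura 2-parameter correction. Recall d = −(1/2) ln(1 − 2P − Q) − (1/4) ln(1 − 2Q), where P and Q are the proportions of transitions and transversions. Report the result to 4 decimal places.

0.3401

P = 455/2847 ≈ 0.159817 and Q = 308/2847 ≈ 0.108184.
Under the Kimura two-parameter model, d = −½ ln(1 − 2P − Q) − ¼ ln(1 − 2Q).
1 − 2P − Q = 0.572182, giving −½ ln(0.572182) = 0.279149.
1 − 2Q = 0.783632, giving −¼ ln(0.783632) = 0.060954.
d = 0.279149 + 0.060954 = 0.340103.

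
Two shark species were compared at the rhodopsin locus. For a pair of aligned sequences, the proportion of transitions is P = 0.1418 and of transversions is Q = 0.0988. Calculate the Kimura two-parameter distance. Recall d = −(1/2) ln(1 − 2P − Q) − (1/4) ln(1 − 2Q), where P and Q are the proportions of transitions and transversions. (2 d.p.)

Under the Kimura two-parameter model, d = −½ ln(1 − 2P − Q) − ¼ ln(1 − 2Q).
1 − 2P − Q = 0.6176, giving −½ ln(0.6176) = 0.240957.
1 − 2Q = 0.8024, giving −¼ ln(0.8024) = 0.055037.
d = 0.240957 + 0.055037 = 0.295994.

0.30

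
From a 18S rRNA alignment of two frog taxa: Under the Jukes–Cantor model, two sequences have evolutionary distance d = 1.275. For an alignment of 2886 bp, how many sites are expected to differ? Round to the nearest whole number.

Invert JC69: p = (3/4)(1 − e^(−4d/3)) = 0.75 × (1 − e^(-1.7)) = 0.75 × (1 − 0.182684) = 0.612987.
Expected differing sites = pL ≈ 0.612987 × 2886 = 1769.080482 ≈ 1769.

1769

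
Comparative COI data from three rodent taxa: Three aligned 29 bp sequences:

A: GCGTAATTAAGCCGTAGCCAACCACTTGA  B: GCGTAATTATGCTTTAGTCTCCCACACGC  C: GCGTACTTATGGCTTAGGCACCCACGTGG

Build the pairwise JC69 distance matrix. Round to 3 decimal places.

A–B: 9/29 sites differ → p ≈ 0.310345, d = −0.75 ln(1 − 0.413793) = 0.400562 ≈ 0.401.
A–C: 8/29 sites differ → p ≈ 0.275862, d = −0.75 ln(1 − 0.367816) = 0.343931 ≈ 0.344.
B–C: 8/29 sites differ → p ≈ 0.275862, d = −0.75 ln(1 − 0.367816) = 0.343931 ≈ 0.344.

d(A,B) = 0.401, d(A,C) = 0.344, d(B,C) = 0.344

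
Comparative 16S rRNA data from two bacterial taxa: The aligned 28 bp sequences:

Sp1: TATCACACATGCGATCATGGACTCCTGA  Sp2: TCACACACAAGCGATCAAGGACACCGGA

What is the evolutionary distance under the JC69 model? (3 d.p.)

0.252

The sequences differ at 6 of 28 sites (2, 3, 10, 18, 23, 26), so p = 6/28 ≈ 0.214286.
d = −(3/4) ln(1 − 4p/3) = −0.75 ln(1 − 0.285715) = −0.75 ln(0.714285)
  = −0.75 × (-0.336473) = 0.252355 substitutions/site.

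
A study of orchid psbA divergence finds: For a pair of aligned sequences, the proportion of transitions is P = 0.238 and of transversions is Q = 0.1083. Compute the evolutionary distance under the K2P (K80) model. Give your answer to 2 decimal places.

Under the Kimura two-parameter model, d = −½ ln(1 − 2P − Q) − ¼ ln(1 − 2Q).
1 − 2P − Q = 0.4157, giving −½ ln(0.4157) = 0.438896.
1 − 2Q = 0.7834, giving −¼ ln(0.7834) = 0.061028.
d = 0.438896 + 0.061028 = 0.499924.

0.50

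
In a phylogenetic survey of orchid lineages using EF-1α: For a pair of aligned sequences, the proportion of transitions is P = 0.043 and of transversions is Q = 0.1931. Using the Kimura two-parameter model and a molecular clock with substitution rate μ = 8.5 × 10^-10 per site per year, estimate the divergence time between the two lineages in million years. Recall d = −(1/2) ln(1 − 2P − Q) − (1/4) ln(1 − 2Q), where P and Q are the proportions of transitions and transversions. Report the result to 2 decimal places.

Under the Kimura two-parameter model, d = −½ ln(1 − 2P − Q) − ¼ ln(1 − 2Q).
1 − 2P − Q = 0.7209, giving −½ ln(0.7209) = 0.163627.
1 − 2Q = 0.6138, giving −¼ ln(0.6138) = 0.122022.
d = 0.163627 + 0.122022 = 0.285649.
Under a molecular clock d = 2μt, so t = d/(2μ) = 0.285649 / (2 × 8.5 × 10^-10) = 168.03 million years.

168.03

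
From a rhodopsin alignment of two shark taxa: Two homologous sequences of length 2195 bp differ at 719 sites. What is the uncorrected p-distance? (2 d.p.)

p = 719/2195 = 0.327562… ≈ 0.33 (to 2 d.p.).

0.33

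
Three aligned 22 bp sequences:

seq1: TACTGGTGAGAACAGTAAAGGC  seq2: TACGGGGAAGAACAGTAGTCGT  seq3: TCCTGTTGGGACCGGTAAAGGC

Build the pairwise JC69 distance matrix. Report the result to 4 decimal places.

seq1–seq2: 7/22 sites differ → p ≈ 0.318182, d = −0.75 ln(1 − 0.424243) = 0.414052 ≈ 0.4141.
seq1–seq3: 5/22 sites differ → p ≈ 0.227273, d = −0.75 ln(1 − 0.303031) = 0.270761 ≈ 0.2708.
seq2–seq3: 12/22 sites differ → p ≈ 0.545455, d = −0.75 ln(1 − 0.727273) = 0.974463 ≈ 0.9745.

d(seq1,seq2) = 0.4141, d(seq1,seq3) = 0.2708, d(seq2,seq3) = 0.9745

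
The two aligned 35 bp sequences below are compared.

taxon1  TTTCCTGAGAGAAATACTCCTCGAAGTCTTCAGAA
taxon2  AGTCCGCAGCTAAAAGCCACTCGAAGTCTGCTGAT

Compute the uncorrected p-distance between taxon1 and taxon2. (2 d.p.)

The sequences differ at 13 of 35 positions.
p = 13/35 = 0.371428… ≈ 0.37 (to 2 d.p.).

0.37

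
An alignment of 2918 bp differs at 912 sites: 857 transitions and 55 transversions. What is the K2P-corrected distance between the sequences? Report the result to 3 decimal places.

P = 857/2918 ≈ 0.293694 and Q = 55/2918 ≈ 0.018849.
Under the Kimura two-parameter model, d = −½ ln(1 − 2P − Q) − ¼ ln(1 − 2Q).
1 − 2P − Q = 0.393763, giving −½ ln(0.393763) = 0.466003.
1 − 2Q = 0.962302, giving −¼ ln(0.962302) = 0.009607.
d = 0.466003 + 0.009607 = 0.475610.

0.476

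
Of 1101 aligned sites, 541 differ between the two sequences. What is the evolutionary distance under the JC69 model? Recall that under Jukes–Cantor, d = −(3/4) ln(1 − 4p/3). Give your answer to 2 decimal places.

p = 541/1101 ≈ 0.491371.
d = −(3/4) ln(1 − 4p/3) = −0.75 ln(1 − 0.655161) = −0.75 ln(0.344839)
  = −0.75 × (-1.064678) = 0.798509 substitutions/site.

0.80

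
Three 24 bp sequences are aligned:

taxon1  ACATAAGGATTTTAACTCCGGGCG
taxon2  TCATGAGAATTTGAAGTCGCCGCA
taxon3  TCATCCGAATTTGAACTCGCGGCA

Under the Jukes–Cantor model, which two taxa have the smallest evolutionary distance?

taxon2 and taxon3

taxon1–taxon2: 9/24 differ, p = 0.375, d = 0.520.
taxon1–taxon3: 8/24 differ, p = 0.333, d = 0.441.
taxon2–taxon3: 4/24 differ, p = 0.167, d = 0.188.
The smallest distance is between taxon2 and taxon3.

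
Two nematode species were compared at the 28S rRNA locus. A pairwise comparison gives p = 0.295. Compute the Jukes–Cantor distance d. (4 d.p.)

d = −(3/4) ln(1 − 4p/3) = −0.75 ln(1 − 0.393333) = −0.75 ln(0.606667)
  = −0.75 × (-0.499775) = 0.374831 substitutions/site.

0.3748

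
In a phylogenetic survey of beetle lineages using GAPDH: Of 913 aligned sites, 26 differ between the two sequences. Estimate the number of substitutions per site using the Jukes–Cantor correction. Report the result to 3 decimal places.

p = 26/913 ≈ 0.028478.
d = −(3/4) ln(1 − 4p/3) = −0.75 ln(1 − 0.037971) = −0.75 ln(0.962029)
  = −0.75 × (-0.038711) = 0.029033 substitutions/site.

0.029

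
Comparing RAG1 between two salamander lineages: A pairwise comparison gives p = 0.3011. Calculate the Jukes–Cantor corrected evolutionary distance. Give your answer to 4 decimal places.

d = −(3/4) ln(1 − 4p/3) = −0.75 ln(1 − 0.401467) = −0.75 ln(0.598533)
  = −0.75 × (-0.513274) = 0.384956 substitutions/site.

0.3850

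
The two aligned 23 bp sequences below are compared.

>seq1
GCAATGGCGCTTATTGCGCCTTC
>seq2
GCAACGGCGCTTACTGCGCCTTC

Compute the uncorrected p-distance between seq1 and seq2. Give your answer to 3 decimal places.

0.087

The sequences differ at 2 of 23 positions (sites 5, 14).
p = 2/23 = 0.086956… ≈ 0.087 (to 3 d.p.).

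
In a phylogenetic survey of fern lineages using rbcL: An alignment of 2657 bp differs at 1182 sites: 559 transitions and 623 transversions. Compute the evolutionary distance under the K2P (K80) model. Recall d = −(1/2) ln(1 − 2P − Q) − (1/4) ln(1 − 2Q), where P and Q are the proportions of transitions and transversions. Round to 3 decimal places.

P = 559/2657 ≈ 0.210388 and Q = 623/2657 ≈ 0.234475.
Under the Kimura two-parameter model, d = −½ ln(1 − 2P − Q) − ¼ ln(1 − 2Q).
1 − 2P − Q = 0.344749, giving −½ ln(0.344749) = 0.532469.
1 − 2Q = 0.53105, giving −¼ ln(0.53105) = 0.158225.
d = 0.532469 + 0.158225 = 0.690694.

0.691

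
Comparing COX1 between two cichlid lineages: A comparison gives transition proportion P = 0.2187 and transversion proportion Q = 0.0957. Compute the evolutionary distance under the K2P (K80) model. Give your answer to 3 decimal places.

0.434

Under the Kimura two-parameter model, d = −½ ln(1 − 2P − Q) − ¼ ln(1 − 2Q).
1 − 2P − Q = 0.4669, giving −½ ln(0.4669) = 0.380820.
1 − 2Q = 0.8086, giving −¼ ln(0.8086) = 0.053113.
d = 0.380820 + 0.053113 = 0.433933.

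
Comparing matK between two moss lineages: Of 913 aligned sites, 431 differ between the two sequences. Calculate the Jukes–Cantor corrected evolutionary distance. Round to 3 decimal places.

p = 431/913 ≈ 0.47207.
d = −(3/4) ln(1 − 4p/3) = −0.75 ln(1 − 0.629427) = −0.75 ln(0.370573)
  = −0.75 × (-0.992705) = 0.744529 substitutions/site.

0.745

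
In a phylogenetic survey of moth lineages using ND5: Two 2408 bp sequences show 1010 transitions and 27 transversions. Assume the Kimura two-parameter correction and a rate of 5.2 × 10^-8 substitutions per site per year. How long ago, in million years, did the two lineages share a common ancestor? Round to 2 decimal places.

9.18

P = 1010/2408 ≈ 0.419435 and Q = 27/2408 ≈ 0.011213.
Under the Kimura two-parameter model, d = −½ ln(1 − 2P − Q) − ¼ ln(1 − 2Q).
1 − 2P − Q = 0.149917, giving −½ ln(0.149917) = 0.948837.
1 − 2Q = 0.977574, giving −¼ ln(0.977574) = 0.005670.
d = 0.948837 + 0.005670 = 0.954507.
Under a molecular clock d = 2μt, so t = d/(2μ) = 0.954507 / (2 × 5.2 × 10^-8) = 9.18 million years.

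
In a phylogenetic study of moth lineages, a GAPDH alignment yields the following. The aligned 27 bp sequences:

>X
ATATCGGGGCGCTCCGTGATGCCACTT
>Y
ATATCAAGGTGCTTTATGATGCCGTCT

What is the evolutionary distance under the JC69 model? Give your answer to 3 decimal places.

0.441

The sequences differ at 9 of 27 sites (6, 7, 10, 14, 15, 16, 24, 25, 26), so p = 9/27 ≈ 0.333333.
d = −(3/4) ln(1 − 4p/3) = −0.75 ln(1 − 0.444444) = −0.75 ln(0.555556)
  = −0.75 × (-0.587786) = 0.440840 substitutions/site.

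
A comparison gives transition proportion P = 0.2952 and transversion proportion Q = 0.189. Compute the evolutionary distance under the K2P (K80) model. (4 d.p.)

Under the Kimura two-parameter model, d = −½ ln(1 − 2P − Q) − ¼ ln(1 − 2Q).
1 − 2P − Q = 0.2206, giving −½ ln(0.2206) = 0.755702.
1 − 2Q = 0.622, giving −¼ ln(0.622) = 0.118704.
d = 0.755702 + 0.118704 = 0.874406.

0.8744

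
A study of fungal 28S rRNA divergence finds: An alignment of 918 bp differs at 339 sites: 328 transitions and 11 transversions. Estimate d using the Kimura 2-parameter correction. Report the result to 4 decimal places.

0.6544

P = 328/918 ≈ 0.357298 and Q = 11/918 ≈ 0.011983.
Under the Kimura two-parameter model, d = −½ ln(1 − 2P − Q) − ¼ ln(1 − 2Q).
1 − 2P − Q = 0.273421, giving −½ ln(0.273421) = 0.648371.
1 − 2Q = 0.976034, giving −¼ ln(0.976034) = 0.006064.
d = 0.648371 + 0.006064 = 0.654435.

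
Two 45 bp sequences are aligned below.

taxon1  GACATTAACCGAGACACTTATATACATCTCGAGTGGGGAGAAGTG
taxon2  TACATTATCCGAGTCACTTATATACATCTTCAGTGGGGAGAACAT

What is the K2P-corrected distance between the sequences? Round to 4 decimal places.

Of 45 sites, 1 differences are transitions and 7 are transversions, so P = 1/45 ≈ 0.022222 and Q = 7/45 ≈ 0.155556.
Under the Kimura two-parameter model, d = −½ ln(1 − 2P − Q) − ¼ ln(1 − 2Q).
1 − 2P − Q = 0.8, giving −½ ln(0.8) = 0.111572.
1 − 2Q = 0.688888, giving −¼ ln(0.688888) = 0.093169.
d = 0.111572 + 0.093169 = 0.204741.

0.2047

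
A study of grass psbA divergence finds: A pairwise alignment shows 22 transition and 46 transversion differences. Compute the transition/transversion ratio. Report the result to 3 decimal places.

R = 22/46 = 0.478260… ≈ 0.478 (to 3 d.p.).

0.478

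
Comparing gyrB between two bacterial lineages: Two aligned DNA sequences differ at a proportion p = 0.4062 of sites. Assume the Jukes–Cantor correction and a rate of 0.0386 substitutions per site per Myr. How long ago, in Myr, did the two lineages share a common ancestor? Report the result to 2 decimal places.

d = −(3/4) ln(1 − 4p/3) = −0.75 ln(1 − 0.5416) = −0.75 ln(0.4584)
  = −0.75 × (-0.780013) = 0.585010 substitutions/site.
Under a molecular clock d = 2μt, so t = d/(2μ) = 0.585010 / (2 × 0.0386) = 7.58 Myr.

7.58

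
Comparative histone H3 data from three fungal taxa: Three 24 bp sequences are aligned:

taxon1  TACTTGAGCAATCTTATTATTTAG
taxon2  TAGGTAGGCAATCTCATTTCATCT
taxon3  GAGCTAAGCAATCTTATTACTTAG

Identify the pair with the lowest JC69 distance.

taxon1–taxon2: 10/24 differ, p = 0.417, d = 0.608.
taxon1–taxon3: 5/24 differ, p = 0.208, d = 0.244.
taxon2–taxon3: 8/24 differ, p = 0.333, d = 0.441.
The smallest distance is between taxon1 and taxon3.

taxon1 and taxon3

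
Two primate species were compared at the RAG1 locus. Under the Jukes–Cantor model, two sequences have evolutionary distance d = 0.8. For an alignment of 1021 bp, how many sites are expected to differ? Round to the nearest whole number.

502

Invert JC69: p = (3/4)(1 − e^(−4d/3)) = 0.75 × (1 − e^(-1.066667)) = 0.75 × (1 − 0.344154) = 0.491885.
Expected differing sites = pL ≈ 0.491885 × 1021 = 502.214585 ≈ 502.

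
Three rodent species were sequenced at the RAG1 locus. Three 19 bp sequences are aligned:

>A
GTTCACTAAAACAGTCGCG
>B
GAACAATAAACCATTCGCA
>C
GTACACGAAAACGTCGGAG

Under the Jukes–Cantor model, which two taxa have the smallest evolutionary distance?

A–B: 6/19 differ, p = 0.316, d = 0.410.
A–C: 7/19 differ, p = 0.368, d = 0.507.
B–C: 9/19 differ, p = 0.474, d = 0.749.
The smallest distance is between A and B.

A and B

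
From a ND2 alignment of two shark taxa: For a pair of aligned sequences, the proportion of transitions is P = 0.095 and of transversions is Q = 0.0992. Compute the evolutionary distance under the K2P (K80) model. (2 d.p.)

Under the Kimura two-parameter model, d = −½ ln(1 − 2P − Q) − ¼ ln(1 − 2Q).
1 − 2P − Q = 0.7108, giving −½ ln(0.7108) = 0.170682.
1 − 2Q = 0.8016, giving −¼ ln(0.8016) = 0.055286.
d = 0.170682 + 0.055286 = 0.225968.

0.23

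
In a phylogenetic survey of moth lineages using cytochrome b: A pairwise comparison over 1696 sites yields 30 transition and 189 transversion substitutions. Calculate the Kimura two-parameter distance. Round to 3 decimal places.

P = 30/1696 ≈ 0.017689 and Q = 189/1696 ≈ 0.111439.
Under the Kimura two-parameter model, d = −½ ln(1 − 2P − Q) − ¼ ln(1 − 2Q).
1 − 2P − Q = 0.853183, giving −½ ln(0.853183) = 0.079391.
1 − 2Q = 0.777122, giving −¼ ln(0.777122) = 0.063039.
d = 0.079391 + 0.063039 = 0.142430.

0.142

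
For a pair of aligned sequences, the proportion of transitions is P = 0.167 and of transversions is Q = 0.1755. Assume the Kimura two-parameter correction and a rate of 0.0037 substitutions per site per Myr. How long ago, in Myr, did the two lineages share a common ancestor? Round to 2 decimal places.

Under the Kimura two-parameter model, d = −½ ln(1 − 2P − Q) − ¼ ln(1 − 2Q).
1 − 2P − Q = 0.4905, giving −½ ln(0.4905) = 0.356165.
1 − 2Q = 0.649, giving −¼ ln(0.649) = 0.108081.
d = 0.356165 + 0.108081 = 0.464246.
Under a molecular clock d = 2μt, so t = d/(2μ) = 0.464246 / (2 × 0.0037) = 62.74 Myr.

62.74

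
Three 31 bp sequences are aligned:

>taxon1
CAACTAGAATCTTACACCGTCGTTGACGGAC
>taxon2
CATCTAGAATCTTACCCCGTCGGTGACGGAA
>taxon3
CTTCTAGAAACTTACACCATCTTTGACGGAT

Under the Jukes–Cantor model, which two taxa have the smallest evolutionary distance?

taxon1 and taxon2

taxon1–taxon2: 4/31 differ, p = 0.129, d = 0.142.
taxon1–taxon3: 6/31 differ, p = 0.194, d = 0.224.
taxon2–taxon3: 7/31 differ, p = 0.226, d = 0.269.
The smallest distance is between taxon1 and taxon2.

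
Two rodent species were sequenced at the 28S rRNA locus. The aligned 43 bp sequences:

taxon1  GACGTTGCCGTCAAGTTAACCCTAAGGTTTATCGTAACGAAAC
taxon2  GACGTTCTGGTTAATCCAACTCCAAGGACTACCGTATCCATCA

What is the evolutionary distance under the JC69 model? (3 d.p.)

The sequences differ at 17 of 43 sites, so p = 17/43 ≈ 0.395349.
d = −(3/4) ln(1 − 4p/3) = −0.75 ln(1 − 0.527132) = −0.75 ln(0.472868)
  = −0.75 × (-0.748939) = 0.561704 substitutions/site.

0.562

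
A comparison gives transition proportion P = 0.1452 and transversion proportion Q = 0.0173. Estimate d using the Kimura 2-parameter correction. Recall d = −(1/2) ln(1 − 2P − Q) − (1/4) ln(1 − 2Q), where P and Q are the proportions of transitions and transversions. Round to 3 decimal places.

0.193

Under the Kimura two-parameter model, d = −½ ln(1 − 2P − Q) − ¼ ln(1 − 2Q).
1 − 2P − Q = 0.6923, giving −½ ln(0.6923) = 0.183868.
1 − 2Q = 0.9654, giving −¼ ln(0.9654) = 0.008803.
d = 0.183868 + 0.008803 = 0.192671.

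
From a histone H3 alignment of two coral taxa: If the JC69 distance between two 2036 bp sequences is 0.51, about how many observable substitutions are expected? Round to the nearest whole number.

753

Invert JC69: p = (3/4)(1 − e^(−4d/3)) = 0.75 × (1 − e^(-0.68)) = 0.75 × (1 − 0.506617) = 0.370037.
Expected differing sites = pL ≈ 0.370037 × 2036 = 753.395332 ≈ 753.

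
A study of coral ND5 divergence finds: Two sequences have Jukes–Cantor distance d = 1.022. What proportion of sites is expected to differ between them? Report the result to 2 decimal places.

p = (3/4)(1 − e^(−4d/3)) = 0.75 × (1 − e^(-1.362667)) = 0.75 × (1 − 0.255977) = 0.558017.

0.56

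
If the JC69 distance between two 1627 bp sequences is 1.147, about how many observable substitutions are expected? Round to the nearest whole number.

956

Invert JC69: p = (3/4)(1 − e^(−4d/3)) = 0.75 × (1 − e^(-1.529333)) = 0.75 × (1 − 0.216680) = 0.587490.
Expected differing sites = pL ≈ 0.587490 × 1627 = 955.84623 ≈ 956.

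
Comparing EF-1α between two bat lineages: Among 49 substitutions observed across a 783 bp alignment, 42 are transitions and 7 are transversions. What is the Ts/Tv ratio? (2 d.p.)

6.00

R = 42/7 = 6.00.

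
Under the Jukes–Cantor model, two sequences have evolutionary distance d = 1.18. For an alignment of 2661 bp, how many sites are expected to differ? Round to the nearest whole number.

Invert JC69: p = (3/4)(1 − e^(−4d/3)) = 0.75 × (1 − e^(-1.573333)) = 0.75 × (1 − 0.207353) = 0.594485.
Expected differing sites = pL ≈ 0.594485 × 2661 = 1581.924585 ≈ 1582.

1582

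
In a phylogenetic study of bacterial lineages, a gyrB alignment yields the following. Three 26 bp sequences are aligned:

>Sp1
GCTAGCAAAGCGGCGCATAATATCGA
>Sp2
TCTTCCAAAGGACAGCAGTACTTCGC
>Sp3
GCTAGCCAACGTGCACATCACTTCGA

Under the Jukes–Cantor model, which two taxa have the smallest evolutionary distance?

Sp1 and Sp3

Sp1–Sp2: 12/26 differ, p = 0.462, d = 0.717.
Sp1–Sp3: 8/26 differ, p = 0.308, d = 0.396.
Sp2–Sp3: 12/26 differ, p = 0.462, d = 0.717.
The smallest distance is between Sp1 and Sp3.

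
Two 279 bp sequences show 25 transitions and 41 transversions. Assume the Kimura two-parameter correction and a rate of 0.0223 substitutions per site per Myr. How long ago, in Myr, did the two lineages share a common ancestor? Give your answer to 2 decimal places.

P = 25/279 ≈ 0.089606 and Q = 41/279 ≈ 0.146953.
Under the Kimura two-parameter model, d = −½ ln(1 − 2P − Q) − ¼ ln(1 − 2Q).
1 − 2P − Q = 0.673835, giving −½ ln(0.673835) = 0.197385.
1 − 2Q = 0.706094, giving −¼ ln(0.706094) = 0.087002.
d = 0.197385 + 0.087002 = 0.284387.
Under a molecular clock d = 2μt, so t = d/(2μ) = 0.284387 / (2 × 0.0223) = 6.38 Myr.

6.38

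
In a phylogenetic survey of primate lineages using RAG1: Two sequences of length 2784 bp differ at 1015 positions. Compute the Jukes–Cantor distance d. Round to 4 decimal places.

0.4993

p = 1015/2784 ≈ 0.364583.
d = −(3/4) ln(1 − 4p/3) = −0.75 ln(1 − 0.486111) = −0.75 ln(0.513889)
  = −0.75 × (-0.665748) = 0.499311 substitutions/site.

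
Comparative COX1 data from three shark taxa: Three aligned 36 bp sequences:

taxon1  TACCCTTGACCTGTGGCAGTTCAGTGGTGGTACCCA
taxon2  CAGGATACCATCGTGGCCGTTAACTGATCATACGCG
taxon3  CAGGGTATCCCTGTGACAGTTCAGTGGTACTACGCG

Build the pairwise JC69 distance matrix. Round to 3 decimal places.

d(taxon1,taxon2) = 0.824, d(taxon1,taxon3) = 0.441, d(taxon2,taxon3) = 0.441

taxon1–taxon2: 18/36 sites differ → p = 0.5, d = −0.75 ln(1 − 0.666667) = 0.823960 ≈ 0.824.
taxon1–taxon3: 12/36 sites differ → p ≈ 0.333333, d = −0.75 ln(1 − 0.444444) = 0.440839 ≈ 0.441.
taxon2–taxon3: 12/36 sites differ → p ≈ 0.333333, d = −0.75 ln(1 − 0.444444) = 0.440839 ≈ 0.441.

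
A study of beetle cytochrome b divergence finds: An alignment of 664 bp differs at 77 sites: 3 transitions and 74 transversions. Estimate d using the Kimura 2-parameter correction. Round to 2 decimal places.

0.13

P = 3/664 ≈ 0.004518 and Q = 74/664 ≈ 0.111446.
Under the Kimura two-parameter model, d = −½ ln(1 − 2P − Q) − ¼ ln(1 − 2Q).
1 − 2P − Q = 0.879518, giving −½ ln(0.879518) = 0.064191.
1 − 2Q = 0.777108, giving −¼ ln(0.777108) = 0.063044.
d = 0.064191 + 0.063044 = 0.127235.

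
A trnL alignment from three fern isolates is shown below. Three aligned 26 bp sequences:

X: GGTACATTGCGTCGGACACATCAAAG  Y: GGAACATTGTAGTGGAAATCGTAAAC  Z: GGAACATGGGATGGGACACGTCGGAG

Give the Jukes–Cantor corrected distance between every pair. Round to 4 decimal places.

d(X,Y) = 0.6228, d(X,Z) = 0.3961, d(Y,Z) = 0.7166

X–Y: 11/26 sites differ → p ≈ 0.423077, d = −0.75 ln(1 − 0.564103) = 0.622762 ≈ 0.6228.
X–Z: 8/26 sites differ → p ≈ 0.307692, d = −0.75 ln(1 − 0.410256) = 0.396050 ≈ 0.3961.
Y–Z: 12/26 sites differ → p ≈ 0.461538, d = −0.75 ln(1 − 0.615384) = 0.716632 ≈ 0.7166.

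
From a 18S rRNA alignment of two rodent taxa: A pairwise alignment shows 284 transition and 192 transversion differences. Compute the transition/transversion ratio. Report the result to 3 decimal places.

R = 284/192 = 1.479166… ≈ 1.479 (to 3 d.p.).

1.479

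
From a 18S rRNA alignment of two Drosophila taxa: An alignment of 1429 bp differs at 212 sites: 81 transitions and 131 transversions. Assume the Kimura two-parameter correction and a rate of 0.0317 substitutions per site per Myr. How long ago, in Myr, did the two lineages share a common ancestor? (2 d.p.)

P = 81/1429 ≈ 0.056683 and Q = 131/1429 ≈ 0.091672.
Under the Kimura two-parameter model, d = −½ ln(1 − 2P − Q) − ¼ ln(1 − 2Q).
1 − 2P − Q = 0.794962, giving −½ ln(0.794962) = 0.114730.
1 − 2Q = 0.816656, giving −¼ ln(0.816656) = 0.050634.
d = 0.114730 + 0.050634 = 0.165364.
Under a molecular clock d = 2μt, so t = d/(2μ) = 0.165364 / (2 × 0.0317) = 2.61 Myr.

2.61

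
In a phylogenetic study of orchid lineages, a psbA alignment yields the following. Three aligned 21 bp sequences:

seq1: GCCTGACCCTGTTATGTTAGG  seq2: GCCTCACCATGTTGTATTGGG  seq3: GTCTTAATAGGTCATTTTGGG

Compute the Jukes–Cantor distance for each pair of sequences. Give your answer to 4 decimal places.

d(seq1,seq2) = 0.2865, d(seq1,seq3) = 0.6355, d(seq2,seq3) = 0.5319

seq1–seq2: 5/21 sites differ → p ≈ 0.238095, d = −0.75 ln(1 − 0.31746) = 0.286451 ≈ 0.2865.
seq1–seq3: 9/21 sites differ → p ≈ 0.428571, d = −0.75 ln(1 − 0.571428) = 0.635472 ≈ 0.6355.
seq2–seq3: 8/21 sites differ → p ≈ 0.380952, d = −0.75 ln(1 − 0.507936) = 0.531860 ≈ 0.5319.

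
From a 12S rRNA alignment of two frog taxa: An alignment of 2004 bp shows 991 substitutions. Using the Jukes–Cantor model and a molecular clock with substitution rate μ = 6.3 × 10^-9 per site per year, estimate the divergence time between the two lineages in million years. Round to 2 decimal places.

p = 991/2004 ≈ 0.494511.
d = −(3/4) ln(1 − 4p/3) = −0.75 ln(1 − 0.659348) = −0.75 ln(0.340652)
  = −0.75 × (-1.076894) = 0.807671 substitutions/site.
Under a molecular clock d = 2μt, so t = d/(2μ) = 0.807671 / (2 × 6.3 × 10^-9) = 64.10 million years.

64.10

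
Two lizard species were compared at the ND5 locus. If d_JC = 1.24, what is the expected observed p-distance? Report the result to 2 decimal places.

p = (3/4)(1 − e^(−4d/3)) = 0.75 × (1 − e^(-1.653333)) = 0.75 × (1 − 0.191411) = 0.606442.

0.61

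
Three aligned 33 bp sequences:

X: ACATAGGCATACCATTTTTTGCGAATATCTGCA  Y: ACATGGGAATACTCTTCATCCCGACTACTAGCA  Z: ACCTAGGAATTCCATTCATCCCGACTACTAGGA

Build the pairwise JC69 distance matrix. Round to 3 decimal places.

d(X,Y) = 0.497, d(X,Z) = 0.497, d(Y,Z) = 0.208

X–Y: 12/33 sites differ → p ≈ 0.363636, d = −0.75 ln(1 − 0.484848) = 0.497470 ≈ 0.497.
X–Z: 12/33 sites differ → p ≈ 0.363636, d = −0.75 ln(1 − 0.484848) = 0.497470 ≈ 0.497.
Y–Z: 6/33 sites differ → p ≈ 0.181818, d = −0.75 ln(1 − 0.242424) = 0.208224 ≈ 0.208.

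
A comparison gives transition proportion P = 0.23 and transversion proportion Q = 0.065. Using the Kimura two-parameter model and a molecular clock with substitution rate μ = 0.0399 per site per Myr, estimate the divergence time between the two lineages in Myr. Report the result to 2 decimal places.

5.10

Under the Kimura two-parameter model, d = −½ ln(1 − 2P − Q) − ¼ ln(1 − 2Q).
1 − 2P − Q = 0.475, giving −½ ln(0.475) = 0.372220.
1 − 2Q = 0.87, giving −¼ ln(0.87) = 0.034816.
d = 0.372220 + 0.034816 = 0.407036.
Under a molecular clock d = 2μt, so t = d/(2μ) = 0.407036 / (2 × 0.0399) = 5.10 Myr.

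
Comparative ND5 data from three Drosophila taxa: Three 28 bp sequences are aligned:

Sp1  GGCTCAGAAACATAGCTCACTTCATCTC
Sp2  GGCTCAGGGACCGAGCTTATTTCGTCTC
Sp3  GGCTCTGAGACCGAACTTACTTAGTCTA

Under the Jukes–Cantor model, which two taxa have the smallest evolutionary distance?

Sp2 and Sp3

Sp1–Sp2: 7/28 differ, p = 0.250, d = 0.304.
Sp1–Sp3: 9/28 differ, p = 0.321, d = 0.420.
Sp2–Sp3: 6/28 differ, p = 0.214, d = 0.252.
The smallest distance is between Sp2 and Sp3.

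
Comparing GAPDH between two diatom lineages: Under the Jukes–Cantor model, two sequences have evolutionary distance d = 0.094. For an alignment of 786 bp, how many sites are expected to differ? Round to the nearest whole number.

69

Invert JC69: p = (3/4)(1 − e^(−4d/3)) = 0.75 × (1 − e^(-0.125333)) = 0.75 × (1 − 0.882203) = 0.088348.
Expected differing sites = pL ≈ 0.088348 × 786 = 69.441528 ≈ 69.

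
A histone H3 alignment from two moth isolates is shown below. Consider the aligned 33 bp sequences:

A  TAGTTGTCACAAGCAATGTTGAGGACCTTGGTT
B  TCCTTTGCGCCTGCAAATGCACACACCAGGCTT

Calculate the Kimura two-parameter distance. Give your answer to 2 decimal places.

1.02

Of 33 sites, 4 differences are transitions and 14 are transversions, so P = 4/33 ≈ 0.121212 and Q = 14/33 ≈ 0.424242.
Under the Kimura two-parameter model, d = −½ ln(1 − 2P − Q) − ¼ ln(1 − 2Q).
1 − 2P − Q = 0.333334, giving −½ ln(0.333334) = 0.549305.
1 − 2Q = 0.151516, giving −¼ ln(0.151516) = 0.471766.
d = 0.549305 + 0.471766 = 1.021071.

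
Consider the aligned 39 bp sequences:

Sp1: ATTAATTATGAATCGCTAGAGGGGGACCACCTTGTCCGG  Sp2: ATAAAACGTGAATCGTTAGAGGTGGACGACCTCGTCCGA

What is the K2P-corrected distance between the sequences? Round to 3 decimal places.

Of 39 sites, 5 differences are transitions and 4 are transversions, so P = 5/39 ≈ 0.128205 and Q = 4/39 ≈ 0.102564.
Under the Kimura two-parameter model, d = −½ ln(1 − 2P − Q) − ¼ ln(1 − 2Q).
1 − 2P − Q = 0.641026, giving −½ ln(0.641026) = 0.222343.
1 − 2Q = 0.794872, giving −¼ ln(0.794872) = 0.057394.
d = 0.222343 + 0.057394 = 0.279737.

0.280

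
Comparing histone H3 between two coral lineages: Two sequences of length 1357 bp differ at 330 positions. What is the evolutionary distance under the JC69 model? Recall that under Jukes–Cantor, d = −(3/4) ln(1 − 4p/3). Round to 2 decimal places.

0.29

p = 330/1357 ≈ 0.243183.
d = −(3/4) ln(1 − 4p/3) = −0.75 ln(1 − 0.324244) = −0.75 ln(0.675756)
  = −0.75 × (-0.391923) = 0.293942 substitutions/site.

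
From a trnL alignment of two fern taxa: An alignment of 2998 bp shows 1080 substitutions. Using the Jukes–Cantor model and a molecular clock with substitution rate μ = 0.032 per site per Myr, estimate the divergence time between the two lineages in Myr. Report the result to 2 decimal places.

7.67

p = 1080/2998 ≈ 0.36024.
d = −(3/4) ln(1 − 4p/3) = −0.75 ln(1 − 0.48032) = −0.75 ln(0.51968)
  = −0.75 × (-0.654542) = 0.490907 substitutions/site.
Under a molecular clock d = 2μt, so t = d/(2μ) = 0.490907 / (2 × 0.032) = 7.67 Myr.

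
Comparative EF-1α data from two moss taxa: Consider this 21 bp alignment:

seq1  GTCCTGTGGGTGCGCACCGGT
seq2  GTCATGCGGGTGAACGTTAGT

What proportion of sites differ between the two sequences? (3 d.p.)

The sequences differ at 8 of 21 positions (sites 4, 7, 13, 14, 16, 17, 18, 19).
p = 8/21 = 0.380952… ≈ 0.381 (to 3 d.p.).

0.381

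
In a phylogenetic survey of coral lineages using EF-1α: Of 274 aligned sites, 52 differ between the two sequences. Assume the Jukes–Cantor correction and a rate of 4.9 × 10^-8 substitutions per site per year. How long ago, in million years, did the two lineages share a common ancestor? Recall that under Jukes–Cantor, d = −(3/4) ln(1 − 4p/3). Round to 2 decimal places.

p = 52/274 ≈ 0.189781.
d = −(3/4) ln(1 − 4p/3) = −0.75 ln(1 − 0.253041) = −0.75 ln(0.746959)
  = −0.75 × (-0.291745) = 0.218809 substitutions/site.
Under a molecular clock d = 2μt, so t = d/(2μ) = 0.218809 / (2 × 4.9 × 10^-8) = 2.23 million years.

2.23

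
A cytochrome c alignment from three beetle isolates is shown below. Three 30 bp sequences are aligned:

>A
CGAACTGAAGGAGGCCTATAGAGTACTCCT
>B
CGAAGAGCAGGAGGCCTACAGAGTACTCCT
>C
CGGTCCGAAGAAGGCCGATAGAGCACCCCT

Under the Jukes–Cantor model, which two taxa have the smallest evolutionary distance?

A and B

A–B: 4/30 differ, p = 0.133, d = 0.147.
A–C: 7/30 differ, p = 0.233, d = 0.280.
B–C: 10/30 differ, p = 0.333, d = 0.441.
The smallest distance is between A and B.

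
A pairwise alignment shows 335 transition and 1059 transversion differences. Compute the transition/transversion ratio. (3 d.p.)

0.316

R = 335/1059 = 0.316336… ≈ 0.316 (to 3 d.p.).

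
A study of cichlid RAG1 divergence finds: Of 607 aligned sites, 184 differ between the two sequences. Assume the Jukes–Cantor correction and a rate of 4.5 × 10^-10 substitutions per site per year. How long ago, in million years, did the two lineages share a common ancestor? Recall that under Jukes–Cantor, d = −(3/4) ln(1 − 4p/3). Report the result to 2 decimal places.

p = 184/607 ≈ 0.30313.
d = −(3/4) ln(1 − 4p/3) = −0.75 ln(1 − 0.404173) = −0.75 ln(0.595827)
  = −0.75 × (-0.517805) = 0.388354 substitutions/site.
Under a molecular clock d = 2μt, so t = d/(2μ) = 0.388354 / (2 × 4.5 × 10^-10) = 431.50 million years.

431.50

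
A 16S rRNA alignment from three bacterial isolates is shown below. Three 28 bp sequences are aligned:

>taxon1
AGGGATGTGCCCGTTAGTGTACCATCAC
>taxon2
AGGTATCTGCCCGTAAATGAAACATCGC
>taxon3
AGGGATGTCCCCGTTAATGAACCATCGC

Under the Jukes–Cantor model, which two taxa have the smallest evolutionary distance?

taxon1–taxon2: 7/28 differ, p = 0.250, d = 0.304.
taxon1–taxon3: 4/28 differ, p = 0.143, d = 0.158.
taxon2–taxon3: 5/28 differ, p = 0.179, d = 0.204.
The smallest distance is between taxon1 and taxon3.

taxon1 and taxon3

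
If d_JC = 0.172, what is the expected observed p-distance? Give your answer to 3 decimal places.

0.154

p = (3/4)(1 − e^(−4d/3)) = 0.75 × (1 − e^(-0.229333)) = 0.75 × (1 − 0.795064) = 0.153702.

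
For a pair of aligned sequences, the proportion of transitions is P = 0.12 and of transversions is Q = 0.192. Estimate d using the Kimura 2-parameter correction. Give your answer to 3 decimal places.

Under the Kimura two-parameter model, d = −½ ln(1 − 2P − Q) − ¼ ln(1 − 2Q).
1 − 2P − Q = 0.568, giving −½ ln(0.568) = 0.282817.
1 − 2Q = 0.616, giving −¼ ln(0.616) = 0.121127.
d = 0.282817 + 0.121127 = 0.403944.

0.404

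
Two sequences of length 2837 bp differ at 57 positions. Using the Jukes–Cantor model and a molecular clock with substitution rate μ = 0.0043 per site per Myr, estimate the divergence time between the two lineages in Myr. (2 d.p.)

p = 57/2837 ≈ 0.020092.
d = −(3/4) ln(1 − 4p/3) = −0.75 ln(1 − 0.026789) = −0.75 ln(0.973211)
  = −0.75 × (-0.027154) = 0.020366 substitutions/site.
Under a molecular clock d = 2μt, so t = d/(2μ) = 0.020366 / (2 × 0.0043) = 2.37 Myr.

2.37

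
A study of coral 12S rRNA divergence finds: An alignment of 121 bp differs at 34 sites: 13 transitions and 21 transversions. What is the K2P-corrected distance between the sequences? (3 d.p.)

P = 13/121 ≈ 0.107438 and Q = 21/121 ≈ 0.173554.
Under the Kimura two-parameter model, d = −½ ln(1 − 2P − Q) − ¼ ln(1 − 2Q).
1 − 2P − Q = 0.61157, giving −½ ln(0.61157) = 0.245863.
1 − 2Q = 0.652892, giving −¼ ln(0.652892) = 0.106586.
d = 0.245863 + 0.106586 = 0.352449.

0.352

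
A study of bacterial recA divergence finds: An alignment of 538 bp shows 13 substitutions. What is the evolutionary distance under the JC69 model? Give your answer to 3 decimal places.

p = 13/538 ≈ 0.024164.
d = −(3/4) ln(1 − 4p/3) = −0.75 ln(1 − 0.032219) = −0.75 ln(0.967781)
  = −0.75 × (-0.032749) = 0.024562 substitutions/site.

0.025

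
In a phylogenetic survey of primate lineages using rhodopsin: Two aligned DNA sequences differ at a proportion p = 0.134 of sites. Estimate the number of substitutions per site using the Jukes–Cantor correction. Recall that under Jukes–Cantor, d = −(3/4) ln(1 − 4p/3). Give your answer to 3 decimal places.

0.148

d = −(3/4) ln(1 − 4p/3) = −0.75 ln(1 − 0.178667) = −0.75 ln(0.821333)
  = −0.75 × (-0.196827) = 0.147620 substitutions/site.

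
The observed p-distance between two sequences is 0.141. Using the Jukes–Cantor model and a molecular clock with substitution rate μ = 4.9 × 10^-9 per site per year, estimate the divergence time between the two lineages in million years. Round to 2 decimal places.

d = −(3/4) ln(1 − 4p/3) = −0.75 ln(1 − 0.188) = −0.75 ln(0.812)
  = −0.75 × (-0.208255) = 0.156191 substitutions/site.
Under a molecular clock d = 2μt, so t = d/(2μ) = 0.156191 / (2 × 4.9 × 10^-9) = 15.94 million years.

15.94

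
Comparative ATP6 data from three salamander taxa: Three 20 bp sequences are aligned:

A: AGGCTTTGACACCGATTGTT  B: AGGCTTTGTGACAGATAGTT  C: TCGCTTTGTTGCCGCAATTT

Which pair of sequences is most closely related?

A–B: 4/20 differ, p = 0.200, d = 0.233.
A–C: 9/20 differ, p = 0.450, d = 0.687.
B–C: 8/20 differ, p = 0.400, d = 0.572.
The smallest distance is between A and B.

A and B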